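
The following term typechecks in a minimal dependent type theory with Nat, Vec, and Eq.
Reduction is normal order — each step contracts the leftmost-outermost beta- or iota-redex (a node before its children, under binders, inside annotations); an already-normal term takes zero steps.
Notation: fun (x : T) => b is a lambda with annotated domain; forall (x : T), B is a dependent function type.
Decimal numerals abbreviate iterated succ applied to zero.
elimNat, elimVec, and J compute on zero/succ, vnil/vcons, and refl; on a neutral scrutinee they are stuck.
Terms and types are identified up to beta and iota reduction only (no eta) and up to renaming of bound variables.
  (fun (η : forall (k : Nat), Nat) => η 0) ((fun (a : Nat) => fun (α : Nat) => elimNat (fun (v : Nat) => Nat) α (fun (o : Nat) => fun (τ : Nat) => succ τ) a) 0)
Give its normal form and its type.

resulting normal form:
  0
the term's type:
  Nat


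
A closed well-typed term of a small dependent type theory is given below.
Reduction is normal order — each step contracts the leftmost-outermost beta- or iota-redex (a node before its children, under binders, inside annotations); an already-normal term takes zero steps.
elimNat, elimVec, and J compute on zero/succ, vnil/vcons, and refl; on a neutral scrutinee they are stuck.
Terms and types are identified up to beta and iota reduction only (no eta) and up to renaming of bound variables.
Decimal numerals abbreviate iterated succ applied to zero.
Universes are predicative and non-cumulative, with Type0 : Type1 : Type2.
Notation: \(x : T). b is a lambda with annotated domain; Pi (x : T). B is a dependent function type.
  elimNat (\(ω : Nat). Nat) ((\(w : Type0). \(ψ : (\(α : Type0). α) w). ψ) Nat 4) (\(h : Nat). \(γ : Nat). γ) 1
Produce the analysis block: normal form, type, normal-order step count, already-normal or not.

reduced normal form:
  4
type:
  Nat
reduction steps (normal order): 6
already normal: no
first contracted redex: an elimNat iota-redex


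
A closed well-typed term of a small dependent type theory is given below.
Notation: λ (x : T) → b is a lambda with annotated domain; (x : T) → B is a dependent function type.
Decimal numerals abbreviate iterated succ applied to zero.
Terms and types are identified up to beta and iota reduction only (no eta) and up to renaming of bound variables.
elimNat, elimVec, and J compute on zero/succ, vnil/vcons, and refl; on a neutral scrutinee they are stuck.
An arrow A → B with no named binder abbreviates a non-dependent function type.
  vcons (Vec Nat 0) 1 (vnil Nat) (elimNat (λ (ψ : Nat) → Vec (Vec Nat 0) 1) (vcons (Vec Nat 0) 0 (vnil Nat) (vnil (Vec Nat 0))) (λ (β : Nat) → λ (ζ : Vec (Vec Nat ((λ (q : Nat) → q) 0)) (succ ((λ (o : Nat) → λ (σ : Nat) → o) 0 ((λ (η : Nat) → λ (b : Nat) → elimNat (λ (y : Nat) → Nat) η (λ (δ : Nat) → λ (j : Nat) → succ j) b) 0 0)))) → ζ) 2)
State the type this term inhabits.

the term's type:
  Vec (Vec Nat 0) 2


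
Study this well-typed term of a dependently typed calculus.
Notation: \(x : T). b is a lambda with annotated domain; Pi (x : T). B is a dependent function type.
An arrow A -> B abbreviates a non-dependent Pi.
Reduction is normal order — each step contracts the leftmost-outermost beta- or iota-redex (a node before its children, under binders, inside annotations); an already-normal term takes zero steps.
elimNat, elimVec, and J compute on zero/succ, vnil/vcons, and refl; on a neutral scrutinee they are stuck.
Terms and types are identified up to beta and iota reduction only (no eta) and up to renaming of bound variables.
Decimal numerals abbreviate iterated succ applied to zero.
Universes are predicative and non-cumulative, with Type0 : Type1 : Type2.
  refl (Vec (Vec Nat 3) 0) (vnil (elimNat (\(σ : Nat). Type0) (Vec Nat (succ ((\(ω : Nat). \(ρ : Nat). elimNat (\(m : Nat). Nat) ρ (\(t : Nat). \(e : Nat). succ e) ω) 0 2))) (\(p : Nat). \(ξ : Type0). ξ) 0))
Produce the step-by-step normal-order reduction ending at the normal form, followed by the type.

normal-order reduction:
  refl (Vec (Vec Nat 3) 0) (vnil (elimNat (\(σ : Nat). Type0) (Vec Nat (succ ((\(ω : Nat). \(ρ : Nat). elimNat (\(m : Nat). Nat) ρ (\(t : Nat). \(e : Nat). succ e) ω) 0 2))) (\(p : Nat). \(ξ : Type0). ξ) 0))
  ~> refl (Vec (Vec Nat 3) 0) (vnil (Vec Nat (succ ((\(σ : Nat). \(ω : Nat). elimNat (\(ρ : Nat). Nat) ω (\(m : Nat). \(t : Nat). succ t) σ) 0 2))))
  ~> refl (Vec (Vec Nat 3) 0) (vnil (Vec Nat (succ ((\(σ : Nat). elimNat (\(ω : Nat). Nat) σ (\(ρ : Nat). \(m : Nat). succ m) 0) 2))))
  ~> refl (Vec (Vec Nat 3) 0) (vnil (Vec Nat (succ (elimNat (\(σ : Nat). Nat) 2 (\(ω : Nat). \(ρ : Nat). succ ρ) 0))))
  ~> refl (Vec (Vec Nat 3) 0) (vnil (Vec Nat 3))
the term's type:
  Eq (Vec (Vec Nat 3) 0) (vnil (Vec Nat 3)) (vnil (Vec Nat 3))


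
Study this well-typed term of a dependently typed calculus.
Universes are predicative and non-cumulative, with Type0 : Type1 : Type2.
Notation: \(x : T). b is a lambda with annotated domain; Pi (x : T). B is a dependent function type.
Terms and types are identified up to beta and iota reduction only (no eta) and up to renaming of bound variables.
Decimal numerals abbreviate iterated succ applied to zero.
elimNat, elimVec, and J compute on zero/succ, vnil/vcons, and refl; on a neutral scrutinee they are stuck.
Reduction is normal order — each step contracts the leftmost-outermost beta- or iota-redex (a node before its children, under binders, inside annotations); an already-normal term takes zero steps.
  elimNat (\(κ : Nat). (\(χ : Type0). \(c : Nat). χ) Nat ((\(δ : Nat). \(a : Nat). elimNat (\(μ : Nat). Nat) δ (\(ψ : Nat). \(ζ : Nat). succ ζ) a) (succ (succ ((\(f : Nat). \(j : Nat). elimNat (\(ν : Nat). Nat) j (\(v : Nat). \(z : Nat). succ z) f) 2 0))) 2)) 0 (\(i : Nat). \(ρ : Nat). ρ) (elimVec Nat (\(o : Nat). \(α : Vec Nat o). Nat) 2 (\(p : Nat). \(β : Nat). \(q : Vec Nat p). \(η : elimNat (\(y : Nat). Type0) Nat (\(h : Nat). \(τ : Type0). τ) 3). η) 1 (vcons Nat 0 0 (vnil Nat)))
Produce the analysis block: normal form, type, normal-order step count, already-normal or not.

normal form:
  0
type:
  Nat
reduction steps (normal order): 15
term was already normal: no
first contracted redex: a beta-redex


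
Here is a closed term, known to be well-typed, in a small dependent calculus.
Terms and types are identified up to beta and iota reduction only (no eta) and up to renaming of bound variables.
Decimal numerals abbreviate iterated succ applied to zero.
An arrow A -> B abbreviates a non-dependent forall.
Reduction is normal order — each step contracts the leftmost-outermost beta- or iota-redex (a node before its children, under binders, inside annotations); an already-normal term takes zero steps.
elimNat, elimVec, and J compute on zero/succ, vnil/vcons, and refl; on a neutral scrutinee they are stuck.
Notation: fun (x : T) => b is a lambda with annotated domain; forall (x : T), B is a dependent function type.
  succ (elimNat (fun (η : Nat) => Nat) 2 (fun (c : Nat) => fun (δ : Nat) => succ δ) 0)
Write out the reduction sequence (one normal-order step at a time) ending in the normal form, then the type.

normal-order reduction sequence:
  succ (elimNat (fun (η : Nat) => Nat) 2 (fun (c : Nat) => fun (δ : Nat) => succ δ) 0)
  ~> 3
type:
  Nat


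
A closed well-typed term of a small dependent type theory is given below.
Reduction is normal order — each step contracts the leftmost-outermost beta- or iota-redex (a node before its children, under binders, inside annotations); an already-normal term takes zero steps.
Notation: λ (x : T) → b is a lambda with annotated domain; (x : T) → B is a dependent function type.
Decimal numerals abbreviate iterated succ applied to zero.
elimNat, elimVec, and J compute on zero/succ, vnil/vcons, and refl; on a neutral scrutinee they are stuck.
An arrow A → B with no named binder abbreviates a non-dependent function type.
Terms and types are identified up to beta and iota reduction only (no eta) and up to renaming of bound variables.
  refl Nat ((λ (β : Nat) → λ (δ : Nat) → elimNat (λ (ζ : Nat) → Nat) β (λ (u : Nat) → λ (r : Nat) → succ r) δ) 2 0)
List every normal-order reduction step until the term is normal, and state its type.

normal-order reduction sequence:
  refl Nat ((λ (β : Nat) → λ (δ : Nat) → elimNat (λ (ζ : Nat) → Nat) β (λ (u : Nat) → λ (r : Nat) → succ r) δ) 2 0)
  ~> refl Nat ((λ (β : Nat) → elimNat (λ (δ : Nat) → Nat) 2 (λ (ζ : Nat) → λ (u : Nat) → succ u) β) 0)
  ~> refl Nat (elimNat (λ (β : Nat) → Nat) 2 (λ (δ : Nat) → λ (ζ : Nat) → succ ζ) 0)
  ~> refl Nat 2
the term's type:
  Eq Nat 2 2


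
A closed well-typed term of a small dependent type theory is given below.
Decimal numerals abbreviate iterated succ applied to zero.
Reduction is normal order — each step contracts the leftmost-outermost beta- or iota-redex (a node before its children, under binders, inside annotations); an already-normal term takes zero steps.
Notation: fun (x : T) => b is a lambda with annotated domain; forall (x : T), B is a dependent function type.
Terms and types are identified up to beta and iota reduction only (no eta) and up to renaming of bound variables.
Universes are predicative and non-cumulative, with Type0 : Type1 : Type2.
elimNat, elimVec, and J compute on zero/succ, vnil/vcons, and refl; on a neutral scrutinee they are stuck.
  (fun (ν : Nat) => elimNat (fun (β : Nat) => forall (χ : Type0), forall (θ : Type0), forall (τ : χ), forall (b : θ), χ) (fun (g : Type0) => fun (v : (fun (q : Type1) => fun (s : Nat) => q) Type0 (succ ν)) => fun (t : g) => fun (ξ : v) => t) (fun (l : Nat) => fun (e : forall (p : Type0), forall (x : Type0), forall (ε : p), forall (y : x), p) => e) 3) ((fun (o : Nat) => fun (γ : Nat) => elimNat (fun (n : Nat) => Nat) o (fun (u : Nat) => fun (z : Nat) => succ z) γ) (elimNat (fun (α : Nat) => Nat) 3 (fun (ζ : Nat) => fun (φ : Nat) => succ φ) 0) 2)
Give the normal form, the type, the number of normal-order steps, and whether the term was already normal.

normal form:
  fun (ν : Type0) => fun (β : Type0) => fun (χ : ν) => fun (θ : β) => χ
type:
  forall (ν : Type0), forall (β : Type0), forall (χ : ν), forall (θ : β), ν
reduction steps (normal order): 13
already normal: no
first contracted redex: a beta-redex


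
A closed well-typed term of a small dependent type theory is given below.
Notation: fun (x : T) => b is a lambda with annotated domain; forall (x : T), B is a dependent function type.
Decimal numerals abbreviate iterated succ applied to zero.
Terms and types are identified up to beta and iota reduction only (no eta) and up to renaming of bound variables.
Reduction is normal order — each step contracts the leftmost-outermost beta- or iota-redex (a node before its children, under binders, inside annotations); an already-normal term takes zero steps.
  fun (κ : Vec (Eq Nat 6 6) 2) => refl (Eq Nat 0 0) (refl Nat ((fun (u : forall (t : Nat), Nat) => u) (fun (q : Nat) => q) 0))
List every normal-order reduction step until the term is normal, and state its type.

normal-order reduction sequence:
  fun (κ : Vec (Eq Nat 6 6) 2) => refl (Eq Nat 0 0) (refl Nat ((fun (u : forall (t : Nat), Nat) => u) (fun (q : Nat) => q) 0))
  ~> fun (κ : Vec (Eq Nat 6 6) 2) => refl (Eq Nat 0 0) (refl Nat ((fun (u : Nat) => u) 0))
  ~> fun (κ : Vec (Eq Nat 6 6) 2) => refl (Eq Nat 0 0) (refl Nat 0)
inferred type:
  forall (κ : Vec (Eq Nat 6 6) 2), Eq (Eq Nat 0 0) (refl Nat 0) (refl Nat 0)


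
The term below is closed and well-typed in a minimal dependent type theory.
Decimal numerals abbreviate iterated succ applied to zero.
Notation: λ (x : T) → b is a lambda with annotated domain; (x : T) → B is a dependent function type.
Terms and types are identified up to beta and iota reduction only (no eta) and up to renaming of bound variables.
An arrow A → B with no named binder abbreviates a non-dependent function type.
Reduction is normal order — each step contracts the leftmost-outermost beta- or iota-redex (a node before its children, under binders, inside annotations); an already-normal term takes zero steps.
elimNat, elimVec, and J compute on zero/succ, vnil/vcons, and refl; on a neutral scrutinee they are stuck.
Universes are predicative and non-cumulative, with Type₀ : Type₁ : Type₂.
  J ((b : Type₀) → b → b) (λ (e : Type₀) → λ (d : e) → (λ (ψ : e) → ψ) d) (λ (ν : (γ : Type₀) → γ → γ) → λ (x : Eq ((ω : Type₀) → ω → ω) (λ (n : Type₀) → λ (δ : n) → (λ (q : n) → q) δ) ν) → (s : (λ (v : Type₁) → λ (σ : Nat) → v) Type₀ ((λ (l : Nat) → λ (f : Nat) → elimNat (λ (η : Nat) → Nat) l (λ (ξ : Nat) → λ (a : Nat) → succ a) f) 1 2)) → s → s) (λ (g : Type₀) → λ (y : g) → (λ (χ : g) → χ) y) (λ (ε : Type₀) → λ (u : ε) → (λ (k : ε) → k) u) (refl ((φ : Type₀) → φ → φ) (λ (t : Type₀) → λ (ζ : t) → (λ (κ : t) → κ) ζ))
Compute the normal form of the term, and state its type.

resulting normal form:
  λ (b : Type₀) → λ (e : b) → e
type:
  (b : Type₀) → b → b
observation: reduction starts at a J iota-redex, and 2 normal-order steps reach the normal form.


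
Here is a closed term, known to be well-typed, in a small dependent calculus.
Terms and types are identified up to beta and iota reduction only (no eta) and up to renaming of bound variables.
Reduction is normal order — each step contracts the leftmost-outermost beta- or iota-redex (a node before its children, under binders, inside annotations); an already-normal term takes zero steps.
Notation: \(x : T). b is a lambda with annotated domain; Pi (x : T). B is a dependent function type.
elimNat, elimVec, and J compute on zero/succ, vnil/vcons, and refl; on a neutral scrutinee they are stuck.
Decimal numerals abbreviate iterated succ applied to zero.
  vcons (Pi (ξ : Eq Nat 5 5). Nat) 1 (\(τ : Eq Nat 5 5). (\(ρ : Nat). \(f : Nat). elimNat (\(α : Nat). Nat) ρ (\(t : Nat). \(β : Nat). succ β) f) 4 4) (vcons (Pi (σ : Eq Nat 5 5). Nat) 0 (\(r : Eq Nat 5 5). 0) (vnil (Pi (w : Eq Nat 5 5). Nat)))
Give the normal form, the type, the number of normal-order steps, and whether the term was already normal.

reduced normal form:
  vcons (Pi (ξ : Eq Nat 5 5). Nat) 1 (\(τ : Eq Nat 5 5). 8) (vcons (Pi (ρ : Eq Nat 5 5). Nat) 0 (\(f : Eq Nat 5 5). 0) (vnil (Pi (α : Eq Nat 5 5). Nat)))
type:
  Vec (Pi (ξ : Eq Nat 5 5). Nat) 2
normal-order step count: 15
term was already normal: no
first contracted redex: a beta-redex


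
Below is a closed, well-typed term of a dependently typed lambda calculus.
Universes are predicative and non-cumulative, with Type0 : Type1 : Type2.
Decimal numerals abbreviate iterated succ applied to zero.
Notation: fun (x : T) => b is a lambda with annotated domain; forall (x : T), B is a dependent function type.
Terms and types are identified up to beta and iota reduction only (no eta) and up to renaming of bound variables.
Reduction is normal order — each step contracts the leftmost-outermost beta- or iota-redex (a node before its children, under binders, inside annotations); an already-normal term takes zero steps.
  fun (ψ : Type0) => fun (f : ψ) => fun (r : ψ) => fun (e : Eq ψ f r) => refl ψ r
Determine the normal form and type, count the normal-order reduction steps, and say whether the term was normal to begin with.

reduced normal form:
  fun (ψ : Type0) => fun (f : ψ) => fun (r : ψ) => fun (e : Eq ψ f r) => refl ψ r
the term's type:
  forall (ψ : Type0), forall (f : ψ), forall (r : ψ), forall (e : Eq ψ f r), Eq ψ r r
normal-order step count: 0
already normal: yes


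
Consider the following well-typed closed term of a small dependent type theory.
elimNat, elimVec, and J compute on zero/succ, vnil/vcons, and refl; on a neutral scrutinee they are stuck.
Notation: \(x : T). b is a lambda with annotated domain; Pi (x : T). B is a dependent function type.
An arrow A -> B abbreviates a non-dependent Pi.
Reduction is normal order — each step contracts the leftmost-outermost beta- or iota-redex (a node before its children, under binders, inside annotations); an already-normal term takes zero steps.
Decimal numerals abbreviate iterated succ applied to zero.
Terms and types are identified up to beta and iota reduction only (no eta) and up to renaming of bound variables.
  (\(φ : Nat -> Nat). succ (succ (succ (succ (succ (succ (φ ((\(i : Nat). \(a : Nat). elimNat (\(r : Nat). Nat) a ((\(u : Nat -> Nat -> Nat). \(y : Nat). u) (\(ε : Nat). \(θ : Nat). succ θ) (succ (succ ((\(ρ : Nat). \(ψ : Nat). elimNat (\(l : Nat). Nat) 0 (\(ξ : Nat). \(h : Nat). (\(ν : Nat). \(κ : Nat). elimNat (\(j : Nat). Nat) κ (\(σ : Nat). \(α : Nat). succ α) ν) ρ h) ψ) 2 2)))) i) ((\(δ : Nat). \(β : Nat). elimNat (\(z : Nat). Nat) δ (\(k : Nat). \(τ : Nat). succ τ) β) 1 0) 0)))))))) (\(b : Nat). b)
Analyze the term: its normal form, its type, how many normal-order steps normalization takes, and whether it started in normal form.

resulting normal form:
  7
type:
  Nat
normal-order step count: 13
started in normal form: no
first contracted redex: a beta-redex


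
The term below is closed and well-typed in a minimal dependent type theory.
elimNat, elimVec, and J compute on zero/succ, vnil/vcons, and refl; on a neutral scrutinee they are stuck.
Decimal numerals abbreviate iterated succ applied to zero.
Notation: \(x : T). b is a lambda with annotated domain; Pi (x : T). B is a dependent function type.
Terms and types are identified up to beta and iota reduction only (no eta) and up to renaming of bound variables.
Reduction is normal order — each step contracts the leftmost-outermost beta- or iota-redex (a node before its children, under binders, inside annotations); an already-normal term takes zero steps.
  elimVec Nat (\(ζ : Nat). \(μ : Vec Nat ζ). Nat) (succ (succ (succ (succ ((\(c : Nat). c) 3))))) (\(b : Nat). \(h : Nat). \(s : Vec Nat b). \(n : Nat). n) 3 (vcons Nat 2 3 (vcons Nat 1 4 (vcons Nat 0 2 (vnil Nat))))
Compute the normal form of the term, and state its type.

resulting normal form:
  7
the term's type:
  Nat
observation: the leftmost-outermost redex is an elimVec iota-redex, and normalization takes 17 steps.


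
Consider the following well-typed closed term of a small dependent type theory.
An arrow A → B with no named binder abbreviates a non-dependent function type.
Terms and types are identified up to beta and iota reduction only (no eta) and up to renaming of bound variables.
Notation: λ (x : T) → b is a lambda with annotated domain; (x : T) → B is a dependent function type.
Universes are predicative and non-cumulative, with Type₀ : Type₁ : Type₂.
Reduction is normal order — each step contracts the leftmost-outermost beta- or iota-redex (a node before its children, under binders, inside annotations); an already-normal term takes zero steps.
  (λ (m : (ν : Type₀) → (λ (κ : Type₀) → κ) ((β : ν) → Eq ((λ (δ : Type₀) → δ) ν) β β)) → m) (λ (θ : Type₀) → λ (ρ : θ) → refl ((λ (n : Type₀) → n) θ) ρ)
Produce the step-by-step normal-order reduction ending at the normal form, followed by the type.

normal-order reduction:
  (λ (m : (ν : Type₀) → (λ (κ : Type₀) → κ) ((β : ν) → Eq ((λ (δ : Type₀) → δ) ν) β β)) → m) (λ (θ : Type₀) → λ (ρ : θ) → refl ((λ (n : Type₀) → n) θ) ρ)
  ~> λ (m : Type₀) → λ (ν : m) → refl ((λ (κ : Type₀) → κ) m) ν
  ~> λ (m : Type₀) → λ (ν : m) → refl m ν
the term's type:
  (m : Type₀) → (ν : m) → Eq m ν ν


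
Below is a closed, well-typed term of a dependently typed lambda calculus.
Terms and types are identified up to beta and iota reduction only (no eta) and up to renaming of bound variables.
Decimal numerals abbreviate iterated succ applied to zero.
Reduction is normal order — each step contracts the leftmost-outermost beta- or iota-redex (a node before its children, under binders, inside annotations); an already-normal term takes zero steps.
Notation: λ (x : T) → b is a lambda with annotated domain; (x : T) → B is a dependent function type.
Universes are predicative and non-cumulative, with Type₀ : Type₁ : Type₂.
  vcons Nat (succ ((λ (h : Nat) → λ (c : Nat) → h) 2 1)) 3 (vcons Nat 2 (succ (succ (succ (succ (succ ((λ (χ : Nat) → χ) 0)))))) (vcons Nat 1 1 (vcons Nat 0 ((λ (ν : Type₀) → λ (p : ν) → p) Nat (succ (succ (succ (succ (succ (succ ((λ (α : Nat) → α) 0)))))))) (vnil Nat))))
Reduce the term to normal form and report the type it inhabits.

resulting normal form:
  vcons Nat 3 3 (vcons Nat 2 5 (vcons Nat 1 1 (vcons Nat 0 6 (vnil Nat))))
inferred type:
  Vec Nat 4


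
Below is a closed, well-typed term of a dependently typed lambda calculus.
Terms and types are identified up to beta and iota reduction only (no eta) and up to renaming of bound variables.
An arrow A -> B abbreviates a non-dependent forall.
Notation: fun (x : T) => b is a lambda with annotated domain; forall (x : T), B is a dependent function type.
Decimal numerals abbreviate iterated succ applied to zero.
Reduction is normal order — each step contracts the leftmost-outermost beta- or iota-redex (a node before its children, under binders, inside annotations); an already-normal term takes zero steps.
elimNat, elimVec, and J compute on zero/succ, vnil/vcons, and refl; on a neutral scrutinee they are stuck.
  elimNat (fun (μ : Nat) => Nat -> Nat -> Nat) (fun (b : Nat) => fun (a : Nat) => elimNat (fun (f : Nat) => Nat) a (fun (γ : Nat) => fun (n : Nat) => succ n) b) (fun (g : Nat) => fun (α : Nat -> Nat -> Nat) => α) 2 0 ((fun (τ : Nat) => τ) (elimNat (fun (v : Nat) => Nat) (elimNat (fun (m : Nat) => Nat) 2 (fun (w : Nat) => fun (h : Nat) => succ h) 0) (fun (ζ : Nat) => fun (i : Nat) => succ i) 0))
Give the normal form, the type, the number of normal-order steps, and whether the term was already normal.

normal form:
  2
type:
  Nat
steps to reach normal form (normal order): 13
started in normal form: no
first redex: an elimNat iota-redex


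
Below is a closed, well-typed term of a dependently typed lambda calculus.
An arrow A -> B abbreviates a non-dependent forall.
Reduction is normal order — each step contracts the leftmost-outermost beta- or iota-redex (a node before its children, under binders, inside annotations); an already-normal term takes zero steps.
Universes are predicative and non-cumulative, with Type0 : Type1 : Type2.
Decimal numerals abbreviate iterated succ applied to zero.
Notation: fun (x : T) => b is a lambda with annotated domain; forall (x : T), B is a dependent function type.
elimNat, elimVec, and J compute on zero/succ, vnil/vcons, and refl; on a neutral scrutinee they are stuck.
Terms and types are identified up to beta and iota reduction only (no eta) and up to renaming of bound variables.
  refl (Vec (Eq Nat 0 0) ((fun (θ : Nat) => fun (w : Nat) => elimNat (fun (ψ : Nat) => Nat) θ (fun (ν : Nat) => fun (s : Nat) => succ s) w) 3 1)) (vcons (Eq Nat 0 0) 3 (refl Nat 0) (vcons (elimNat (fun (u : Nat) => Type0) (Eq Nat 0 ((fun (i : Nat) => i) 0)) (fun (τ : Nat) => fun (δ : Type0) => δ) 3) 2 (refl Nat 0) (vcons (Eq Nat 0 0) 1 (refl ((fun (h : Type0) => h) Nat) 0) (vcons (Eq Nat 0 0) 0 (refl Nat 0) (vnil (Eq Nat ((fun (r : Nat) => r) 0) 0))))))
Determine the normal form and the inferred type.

reduced normal form:
  refl (Vec (Eq Nat 0 0) 4) (vcons (Eq Nat 0 0) 3 (refl Nat 0) (vcons (Eq Nat 0 0) 2 (refl Nat 0) (vcons (Eq Nat 0 0) 1 (refl Nat 0) (vcons (Eq Nat 0 0) 0 (refl Nat 0) (vnil (Eq Nat 0 0))))))
the term's type:
  Eq (Vec (Eq Nat 0 0) 4) (vcons (Eq Nat 0 0) 3 (refl Nat 0) (vcons (Eq Nat 0 0) 2 (refl Nat 0) (vcons (Eq Nat 0 0) 1 (refl Nat 0) (vcons (Eq Nat 0 0) 0 (refl Nat 0) (vnil (Eq Nat 0 0)))))) (vcons (Eq Nat 0 0) 3 (refl Nat 0) (vcons (Eq Nat 0 0) 2 (refl Nat 0) (vcons (Eq Nat 0 0) 1 (refl Nat 0) (vcons (Eq Nat 0 0) 0 (refl Nat 0) (vnil (Eq Nat 0 0))))))
observation: normalization takes exactly 19 steps under the normal-order strategy.


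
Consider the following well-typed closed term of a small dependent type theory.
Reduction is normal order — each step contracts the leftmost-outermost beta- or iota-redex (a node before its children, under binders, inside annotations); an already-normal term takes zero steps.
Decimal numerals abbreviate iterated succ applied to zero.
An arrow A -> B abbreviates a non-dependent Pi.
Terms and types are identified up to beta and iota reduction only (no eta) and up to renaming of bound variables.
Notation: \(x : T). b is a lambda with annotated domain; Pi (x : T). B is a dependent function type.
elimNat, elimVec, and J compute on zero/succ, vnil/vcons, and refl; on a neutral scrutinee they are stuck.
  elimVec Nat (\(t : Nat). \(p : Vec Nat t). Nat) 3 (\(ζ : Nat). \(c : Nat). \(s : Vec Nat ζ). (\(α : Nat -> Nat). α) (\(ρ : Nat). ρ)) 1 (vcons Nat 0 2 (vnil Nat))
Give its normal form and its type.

normal form:
  3
type:
  Nat


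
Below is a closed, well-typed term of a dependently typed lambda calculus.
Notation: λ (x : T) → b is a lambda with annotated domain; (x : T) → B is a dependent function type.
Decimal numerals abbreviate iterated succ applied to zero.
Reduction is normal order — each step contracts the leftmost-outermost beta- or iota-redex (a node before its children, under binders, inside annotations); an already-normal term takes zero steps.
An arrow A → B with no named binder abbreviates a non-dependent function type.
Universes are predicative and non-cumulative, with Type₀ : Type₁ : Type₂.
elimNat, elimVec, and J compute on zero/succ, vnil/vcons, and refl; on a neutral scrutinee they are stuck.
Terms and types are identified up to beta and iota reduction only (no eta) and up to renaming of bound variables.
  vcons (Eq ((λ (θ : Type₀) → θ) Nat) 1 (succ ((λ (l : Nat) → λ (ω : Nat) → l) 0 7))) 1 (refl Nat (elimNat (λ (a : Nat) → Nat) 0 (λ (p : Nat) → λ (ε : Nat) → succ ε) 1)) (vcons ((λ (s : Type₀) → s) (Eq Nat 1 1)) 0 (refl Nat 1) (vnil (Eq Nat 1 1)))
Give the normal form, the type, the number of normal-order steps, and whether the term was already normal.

normal form:
  vcons (Eq Nat 1 1) 1 (refl Nat 1) (vcons (Eq Nat 1 1) 0 (refl Nat 1) (vnil (Eq Nat 1 1)))
type:
  Vec (Eq Nat 1 1) 2
reduction steps (normal order): 8
started in normal form: no
first contracted redex: a beta-redex


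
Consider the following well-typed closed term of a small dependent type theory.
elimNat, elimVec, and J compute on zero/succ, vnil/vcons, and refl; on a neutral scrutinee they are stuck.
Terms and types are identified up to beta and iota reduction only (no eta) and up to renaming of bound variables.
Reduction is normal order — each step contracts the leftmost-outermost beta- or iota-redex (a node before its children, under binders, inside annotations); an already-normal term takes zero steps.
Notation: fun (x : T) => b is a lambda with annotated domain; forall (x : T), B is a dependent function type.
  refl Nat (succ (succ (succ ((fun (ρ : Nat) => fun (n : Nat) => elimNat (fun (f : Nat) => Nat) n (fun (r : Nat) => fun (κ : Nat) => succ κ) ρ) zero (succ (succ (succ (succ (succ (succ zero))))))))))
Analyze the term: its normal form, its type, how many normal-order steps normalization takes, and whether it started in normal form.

normal form:
  refl Nat (succ (succ (succ (succ (succ (succ (succ (succ (succ zero)))))))))
type:
  Eq Nat (succ (succ (succ (succ (succ (succ (succ (succ (succ zero))))))))) (succ (succ (succ (succ (succ (succ (succ (succ (succ zero)))))))))
normal-order step count: 3
already normal: no
first redex: a beta-redex


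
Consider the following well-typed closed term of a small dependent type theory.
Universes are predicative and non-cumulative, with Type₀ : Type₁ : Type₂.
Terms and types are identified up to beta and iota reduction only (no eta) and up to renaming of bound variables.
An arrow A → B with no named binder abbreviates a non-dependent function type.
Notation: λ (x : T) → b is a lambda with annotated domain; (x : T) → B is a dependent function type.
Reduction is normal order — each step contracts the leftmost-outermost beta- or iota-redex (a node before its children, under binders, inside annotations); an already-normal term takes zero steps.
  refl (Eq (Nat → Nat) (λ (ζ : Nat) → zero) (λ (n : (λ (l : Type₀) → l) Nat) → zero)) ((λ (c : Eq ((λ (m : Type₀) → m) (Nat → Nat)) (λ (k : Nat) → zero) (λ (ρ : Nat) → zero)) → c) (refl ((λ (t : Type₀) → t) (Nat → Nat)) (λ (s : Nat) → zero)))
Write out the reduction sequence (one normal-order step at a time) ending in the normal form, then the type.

normal-order reduction sequence:
  refl (Eq (Nat → Nat) (λ (ζ : Nat) → zero) (λ (n : (λ (l : Type₀) → l) Nat) → zero)) ((λ (c : Eq ((λ (m : Type₀) → m) (Nat → Nat)) (λ (k : Nat) → zero) (λ (ρ : Nat) → zero)) → c) (refl ((λ (t : Type₀) → t) (Nat → Nat)) (λ (s : Nat) → zero)))
  ~> refl (Eq (Nat → Nat) (λ (ζ : Nat) → zero) (λ (n : Nat) → zero)) ((λ (l : Eq ((λ (c : Type₀) → c) (Nat → Nat)) (λ (m : Nat) → zero) (λ (k : Nat) → zero)) → l) (refl ((λ (ρ : Type₀) → ρ) (Nat → Nat)) (λ (t : Nat) → zero)))
  ~> refl (Eq (Nat → Nat) (λ (ζ : Nat) → zero) (λ (n : Nat) → zero)) (refl ((λ (l : Type₀) → l) (Nat → Nat)) (λ (c : Nat) → zero))
  ~> refl (Eq (Nat → Nat) (λ (ζ : Nat) → zero) (λ (n : Nat) → zero)) (refl (Nat → Nat) (λ (l : Nat) → zero))
inferred type:
  Eq (Eq (Nat → Nat) (λ (ζ : Nat) → zero) (λ (n : Nat) → zero)) (refl (Nat → Nat) (λ (l : Nat) → zero)) (refl (Nat → Nat) (λ (c : Nat) → zero))


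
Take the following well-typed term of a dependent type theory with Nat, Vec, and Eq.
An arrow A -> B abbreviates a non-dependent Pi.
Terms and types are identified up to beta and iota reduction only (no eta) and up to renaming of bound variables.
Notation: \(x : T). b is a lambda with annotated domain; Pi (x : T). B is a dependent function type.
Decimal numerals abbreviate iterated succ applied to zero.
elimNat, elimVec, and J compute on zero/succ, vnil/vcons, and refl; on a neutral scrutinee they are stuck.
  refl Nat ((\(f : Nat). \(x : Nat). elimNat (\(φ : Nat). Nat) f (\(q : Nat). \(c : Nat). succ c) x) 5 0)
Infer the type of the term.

inferred type:
  Eq Nat 5 5


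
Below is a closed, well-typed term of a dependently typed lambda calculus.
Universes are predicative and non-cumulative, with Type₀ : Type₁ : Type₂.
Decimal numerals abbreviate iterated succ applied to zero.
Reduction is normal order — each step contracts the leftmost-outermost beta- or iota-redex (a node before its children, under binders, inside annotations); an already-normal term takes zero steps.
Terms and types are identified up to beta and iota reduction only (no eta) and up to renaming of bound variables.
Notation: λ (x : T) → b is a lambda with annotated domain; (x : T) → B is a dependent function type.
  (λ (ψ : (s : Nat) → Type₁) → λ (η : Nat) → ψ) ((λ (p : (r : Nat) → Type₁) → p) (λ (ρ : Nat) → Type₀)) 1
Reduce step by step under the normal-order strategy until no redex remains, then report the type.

normal-order reduction sequence:
  (λ (ψ : (s : Nat) → Type₁) → λ (η : Nat) → ψ) ((λ (p : (r : Nat) → Type₁) → p) (λ (ρ : Nat) → Type₀)) 1
  ~> (λ (ψ : Nat) → (λ (s : (η : Nat) → Type₁) → s) (λ (p : Nat) → Type₀)) 1
  ~> (λ (ψ : (s : Nat) → Type₁) → ψ) (λ (η : Nat) → Type₀)
  ~> λ (ψ : Nat) → Type₀
inferred type:
  (ψ : Nat) → Type₁


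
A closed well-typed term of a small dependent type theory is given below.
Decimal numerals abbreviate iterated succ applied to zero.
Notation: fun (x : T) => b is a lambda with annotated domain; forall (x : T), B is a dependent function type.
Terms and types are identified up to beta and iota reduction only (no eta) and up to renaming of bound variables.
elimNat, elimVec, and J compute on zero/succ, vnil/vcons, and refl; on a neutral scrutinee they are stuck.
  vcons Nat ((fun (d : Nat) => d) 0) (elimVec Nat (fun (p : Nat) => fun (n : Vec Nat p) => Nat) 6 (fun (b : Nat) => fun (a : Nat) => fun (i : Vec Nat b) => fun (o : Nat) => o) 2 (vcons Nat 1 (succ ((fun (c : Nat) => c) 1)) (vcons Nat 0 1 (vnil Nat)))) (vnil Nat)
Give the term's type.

type:
  Vec Nat 1


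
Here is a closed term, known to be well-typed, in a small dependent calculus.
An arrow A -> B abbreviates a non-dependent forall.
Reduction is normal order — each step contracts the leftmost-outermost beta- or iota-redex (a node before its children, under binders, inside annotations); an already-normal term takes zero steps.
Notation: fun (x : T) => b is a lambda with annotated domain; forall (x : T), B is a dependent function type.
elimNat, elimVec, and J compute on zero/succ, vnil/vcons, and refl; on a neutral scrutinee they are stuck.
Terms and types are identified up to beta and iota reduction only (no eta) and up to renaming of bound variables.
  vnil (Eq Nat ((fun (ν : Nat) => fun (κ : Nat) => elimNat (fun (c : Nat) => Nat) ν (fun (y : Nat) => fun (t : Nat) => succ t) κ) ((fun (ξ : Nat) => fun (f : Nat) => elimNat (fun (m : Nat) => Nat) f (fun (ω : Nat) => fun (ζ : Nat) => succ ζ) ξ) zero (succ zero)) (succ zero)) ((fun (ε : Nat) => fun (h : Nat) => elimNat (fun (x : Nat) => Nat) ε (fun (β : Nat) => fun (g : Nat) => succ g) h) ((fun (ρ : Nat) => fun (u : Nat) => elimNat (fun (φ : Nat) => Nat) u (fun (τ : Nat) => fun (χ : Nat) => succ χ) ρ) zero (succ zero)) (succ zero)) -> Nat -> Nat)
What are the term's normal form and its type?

reduced normal form:
  vnil (Eq Nat (succ (succ zero)) (succ (succ zero)) -> Nat -> Nat)
inferred type:
  Vec (Eq Nat (succ (succ zero)) (succ (succ zero)) -> Nat -> Nat) zero


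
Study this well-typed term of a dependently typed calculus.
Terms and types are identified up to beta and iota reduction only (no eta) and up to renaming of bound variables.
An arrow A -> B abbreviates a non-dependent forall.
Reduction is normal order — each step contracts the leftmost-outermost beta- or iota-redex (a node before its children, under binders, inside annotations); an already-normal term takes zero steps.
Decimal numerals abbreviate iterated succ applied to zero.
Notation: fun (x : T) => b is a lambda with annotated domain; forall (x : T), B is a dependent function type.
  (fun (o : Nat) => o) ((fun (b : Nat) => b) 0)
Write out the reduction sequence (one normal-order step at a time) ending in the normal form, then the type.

normal-order reduction:
  (fun (o : Nat) => o) ((fun (b : Nat) => b) 0)
  ~> (fun (o : Nat) => o) 0
  ~> 0
inferred type:
  Nat


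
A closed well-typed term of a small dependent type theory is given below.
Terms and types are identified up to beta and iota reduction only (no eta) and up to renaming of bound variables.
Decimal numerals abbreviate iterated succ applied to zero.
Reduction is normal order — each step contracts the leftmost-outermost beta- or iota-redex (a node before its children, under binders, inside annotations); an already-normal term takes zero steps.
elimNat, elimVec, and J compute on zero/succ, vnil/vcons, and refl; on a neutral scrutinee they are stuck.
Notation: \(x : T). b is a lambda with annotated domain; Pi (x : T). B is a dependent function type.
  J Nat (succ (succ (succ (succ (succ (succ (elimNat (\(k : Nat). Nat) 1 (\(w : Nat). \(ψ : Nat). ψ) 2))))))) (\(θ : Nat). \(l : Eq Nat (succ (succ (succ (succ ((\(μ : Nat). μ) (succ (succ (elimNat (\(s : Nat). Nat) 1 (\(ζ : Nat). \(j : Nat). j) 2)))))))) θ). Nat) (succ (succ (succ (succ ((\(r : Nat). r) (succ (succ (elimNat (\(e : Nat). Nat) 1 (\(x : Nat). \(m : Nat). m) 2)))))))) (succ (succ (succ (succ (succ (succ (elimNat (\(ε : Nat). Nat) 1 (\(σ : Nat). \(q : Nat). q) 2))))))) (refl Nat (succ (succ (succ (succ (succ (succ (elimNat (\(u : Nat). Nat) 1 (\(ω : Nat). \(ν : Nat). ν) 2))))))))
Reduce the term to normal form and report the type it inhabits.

normal form:
  7
inferred type:
  Nat


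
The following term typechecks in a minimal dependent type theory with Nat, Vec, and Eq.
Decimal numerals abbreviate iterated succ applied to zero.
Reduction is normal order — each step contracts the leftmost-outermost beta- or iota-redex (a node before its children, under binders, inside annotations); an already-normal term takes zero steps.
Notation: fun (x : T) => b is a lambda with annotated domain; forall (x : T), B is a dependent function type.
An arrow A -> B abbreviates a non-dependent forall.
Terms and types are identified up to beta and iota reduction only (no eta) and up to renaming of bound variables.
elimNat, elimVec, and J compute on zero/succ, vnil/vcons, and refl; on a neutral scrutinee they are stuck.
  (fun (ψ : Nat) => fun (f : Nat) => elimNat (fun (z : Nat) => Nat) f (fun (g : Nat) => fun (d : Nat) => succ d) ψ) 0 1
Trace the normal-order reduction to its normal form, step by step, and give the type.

normal-order reduction:
  (fun (ψ : Nat) => fun (f : Nat) => elimNat (fun (z : Nat) => Nat) f (fun (g : Nat) => fun (d : Nat) => succ d) ψ) 0 1
  ~> (fun (ψ : Nat) => elimNat (fun (f : Nat) => Nat) ψ (fun (z : Nat) => fun (g : Nat) => succ g) 0) 1
  ~> elimNat (fun (ψ : Nat) => Nat) 1 (fun (f : Nat) => fun (z : Nat) => succ z) 0
  ~> 1
the term's type:
  Nat


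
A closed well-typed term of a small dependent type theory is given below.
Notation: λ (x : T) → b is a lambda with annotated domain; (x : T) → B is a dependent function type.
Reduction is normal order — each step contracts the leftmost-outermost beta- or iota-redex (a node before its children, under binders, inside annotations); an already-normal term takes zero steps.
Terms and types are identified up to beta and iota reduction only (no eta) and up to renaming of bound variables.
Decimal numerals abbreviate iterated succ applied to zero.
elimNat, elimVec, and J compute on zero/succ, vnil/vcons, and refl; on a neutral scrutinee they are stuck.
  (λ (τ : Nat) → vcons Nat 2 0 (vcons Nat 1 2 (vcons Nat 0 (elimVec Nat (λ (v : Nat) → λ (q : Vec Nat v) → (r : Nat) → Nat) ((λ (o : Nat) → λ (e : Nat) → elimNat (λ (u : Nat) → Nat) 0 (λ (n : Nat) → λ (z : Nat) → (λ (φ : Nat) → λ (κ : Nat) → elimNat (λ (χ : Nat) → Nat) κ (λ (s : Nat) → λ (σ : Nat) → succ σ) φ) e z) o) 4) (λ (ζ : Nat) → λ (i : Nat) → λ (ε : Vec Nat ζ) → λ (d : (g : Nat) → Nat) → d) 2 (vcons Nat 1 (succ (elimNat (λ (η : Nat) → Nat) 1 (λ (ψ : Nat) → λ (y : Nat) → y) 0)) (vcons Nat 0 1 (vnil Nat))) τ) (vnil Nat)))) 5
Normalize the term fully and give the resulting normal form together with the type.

reduced normal form:
  vcons Nat 2 0 (vcons Nat 1 2 (vcons Nat 0 20 (vnil Nat)))
the term's type:
  Vec Nat 3
observation: the first redex contracted is a beta-redex; the normal form is reached in 99 normal-order steps.


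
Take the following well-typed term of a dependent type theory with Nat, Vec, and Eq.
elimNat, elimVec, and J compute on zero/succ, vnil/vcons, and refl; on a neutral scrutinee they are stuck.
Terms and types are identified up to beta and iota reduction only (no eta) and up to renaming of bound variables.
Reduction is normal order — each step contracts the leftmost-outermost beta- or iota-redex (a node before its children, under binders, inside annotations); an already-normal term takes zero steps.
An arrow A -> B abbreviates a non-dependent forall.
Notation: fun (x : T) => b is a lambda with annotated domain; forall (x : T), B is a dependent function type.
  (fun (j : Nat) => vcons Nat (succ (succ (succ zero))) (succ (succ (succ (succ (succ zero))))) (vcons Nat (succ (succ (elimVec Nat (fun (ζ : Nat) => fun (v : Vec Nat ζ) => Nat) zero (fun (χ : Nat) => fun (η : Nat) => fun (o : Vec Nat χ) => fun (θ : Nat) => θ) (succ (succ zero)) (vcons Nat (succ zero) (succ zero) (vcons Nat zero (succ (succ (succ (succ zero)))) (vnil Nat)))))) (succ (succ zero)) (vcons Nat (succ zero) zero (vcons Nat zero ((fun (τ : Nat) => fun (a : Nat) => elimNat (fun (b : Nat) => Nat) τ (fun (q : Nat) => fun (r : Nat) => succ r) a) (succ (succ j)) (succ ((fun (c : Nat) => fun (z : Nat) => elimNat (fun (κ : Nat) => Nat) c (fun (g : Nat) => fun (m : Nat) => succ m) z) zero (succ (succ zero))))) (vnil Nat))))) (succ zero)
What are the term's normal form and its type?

reduced normal form:
  vcons Nat (succ (succ (succ zero))) (succ (succ (succ (succ (succ zero))))) (vcons Nat (succ (succ zero)) (succ (succ zero)) (vcons Nat (succ zero) zero (vcons Nat zero (succ (succ (succ (succ (succ (succ zero)))))) (vnil Nat))))
inferred type:
  Vec Nat (succ (succ (succ (succ zero))))
observation: the leftmost-outermost redex is a beta-redex, and normalization takes 33 steps.
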